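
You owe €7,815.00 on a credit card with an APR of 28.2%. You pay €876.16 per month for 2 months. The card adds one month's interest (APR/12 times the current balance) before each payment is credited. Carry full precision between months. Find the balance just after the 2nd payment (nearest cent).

Monthly rate r = 28.2%/12 = 2.35% = 0.0235.
Each month: B ← B·(1+r) − €876.16.
Month 1: interest €183.65; balance after payment €7,122.49.
Month 2: interest €167.38; balance after payment €6,413.71.

€6,413.71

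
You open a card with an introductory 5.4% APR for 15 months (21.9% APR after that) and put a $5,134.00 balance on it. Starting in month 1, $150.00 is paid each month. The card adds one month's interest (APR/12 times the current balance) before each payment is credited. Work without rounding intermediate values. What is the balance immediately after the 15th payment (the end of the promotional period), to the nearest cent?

$3,169.40

Promo months 1–15 at r₀ = 5.4%/12 = 0.0045; months 16+ at r₁ = 21.9%/12 = 0.01825.
After month 15: iterate B ← B·(1+r₀) − $150.00 for 15 months → $3,169.40.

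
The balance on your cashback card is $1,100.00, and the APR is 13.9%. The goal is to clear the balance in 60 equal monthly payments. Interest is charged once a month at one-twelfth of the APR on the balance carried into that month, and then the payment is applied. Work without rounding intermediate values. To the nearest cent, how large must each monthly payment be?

$25.54

Monthly rate r = 13.9%/12 = 1.15833% = 0.0115833.
Level-payment amortization: P = B₀·r / (1 − (1+r)^(−n)) = 1100.00·0.0115833 / (1 − 1.01158^(−60)).
Denominator 1 − (1+r)^(−60) = 0.498928066.
P = 12.7417 / 0.498928066 ≈ 25.54.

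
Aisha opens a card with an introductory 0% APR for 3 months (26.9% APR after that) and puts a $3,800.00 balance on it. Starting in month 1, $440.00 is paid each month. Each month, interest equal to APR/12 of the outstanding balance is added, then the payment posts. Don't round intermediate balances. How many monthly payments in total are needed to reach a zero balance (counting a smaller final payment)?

10 payments

Promo months 1–3 at r₀ = 0%/12 = 0; months 4+ at r₁ = 26.9%/12 = 0.0224167.
After month 3 (no interest yet): B = $3,800.00 − 3·$440.00 = $2,480.00.
Then at r₁ with $440.00/mo: n₂ = −ln(1 − r₁·B/P)/ln(1+r₁) ≈ 6.09 → 7 more payments.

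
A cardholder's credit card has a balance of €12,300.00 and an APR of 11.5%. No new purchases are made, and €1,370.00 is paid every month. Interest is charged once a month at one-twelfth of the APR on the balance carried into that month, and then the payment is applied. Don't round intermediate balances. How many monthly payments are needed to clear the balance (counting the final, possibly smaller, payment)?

10 months

Monthly rate r = 11.5%/12 = 0.958333% = 0.00958333.
Recurrence: B ← B·(1+r) − €1,370.00.
Month 1: interest €117.87; balance after payment €11,047.88.
Month 2: interest €105.88; balance after payment €9,783.75.
Closed form: n = −ln(1 − rB₀/P)/ln(1+r) = −ln(0.91396)/ln(1.00958) ≈ 9.433, so the balance reaches zero during payment 10.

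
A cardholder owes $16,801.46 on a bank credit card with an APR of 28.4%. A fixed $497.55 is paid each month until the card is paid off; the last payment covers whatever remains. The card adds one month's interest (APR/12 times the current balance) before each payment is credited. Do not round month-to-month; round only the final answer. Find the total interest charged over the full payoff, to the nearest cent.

$17,347.83

Monthly rate r = 28.4%/12 = 2.36667% = 0.0236667.
Payoff takes n = ⌈−ln(1 − rB₀/P)/ln(1+r)⌉ = ⌈68.632⌉ = 69 payments; the last is $315.89.
Total paid = 68·$497.55 + $315.89 = $34,149.29.
Total interest = total paid − principal = $34,149.29 − $16,801.46 = $17,347.83.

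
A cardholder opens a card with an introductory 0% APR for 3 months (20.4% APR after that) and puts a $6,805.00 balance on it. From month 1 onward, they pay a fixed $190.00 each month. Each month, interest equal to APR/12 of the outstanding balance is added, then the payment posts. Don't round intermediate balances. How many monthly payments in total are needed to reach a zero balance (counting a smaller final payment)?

Promo months 1–3 at r₀ = 0%/12 = 0; months 4+ at r₁ = 20.4%/12 = 0.017.
After month 3 (no interest yet): B = $6,805.00 − 3·$190.00 = $6,235.00.
Then at r₁ with $190.00/mo: n₂ = −ln(1 − r₁·B/P)/ln(1+r₁) ≈ 48.42 → 49 more payments.

52 months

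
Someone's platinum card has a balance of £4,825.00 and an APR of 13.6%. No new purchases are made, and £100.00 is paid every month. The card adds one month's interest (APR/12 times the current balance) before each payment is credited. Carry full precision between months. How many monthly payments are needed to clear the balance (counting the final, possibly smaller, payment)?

71 payments

Monthly rate r = 13.6%/12 = 1.13333% = 0.0113333.
Recurrence: B ← B·(1+r) − £100.00.
Month 1: interest £54.68; balance after payment £4,779.68.
Month 2: interest £54.17; balance after payment £4,733.85.
Closed form: n = −ln(1 − rB₀/P)/ln(1+r) = −ln(0.45317)/ln(1.01133) ≈ 70.233, so the balance reaches zero during payment 71.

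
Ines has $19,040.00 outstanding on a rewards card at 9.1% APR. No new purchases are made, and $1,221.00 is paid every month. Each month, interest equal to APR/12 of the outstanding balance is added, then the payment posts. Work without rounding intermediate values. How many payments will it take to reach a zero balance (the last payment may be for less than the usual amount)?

17 months

Monthly rate r = 9.1%/12 = 0.758333% = 0.00758333.
Recurrence: B ← B·(1+r) − $1,221.00.
Month 1: interest $144.39; balance after payment $17,963.39.
Month 2: interest $136.22; balance after payment $16,878.61.
Closed form: n = −ln(1 − rB₀/P)/ln(1+r) = −ln(0.88175)/ln(1.00758) ≈ 16.658, so the balance reaches zero during payment 17.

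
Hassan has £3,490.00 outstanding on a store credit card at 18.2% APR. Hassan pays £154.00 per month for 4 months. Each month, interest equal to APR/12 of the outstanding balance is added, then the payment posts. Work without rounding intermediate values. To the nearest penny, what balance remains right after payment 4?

£3,076.44

Monthly rate r = 18.2%/12 = 1.51667% = 0.0151667.
Each month: B ← B·(1+r) − £154.00.
Month 1: interest £52.93; balance after payment £3,388.93.
Month 2: interest £51.40; balance after payment £3,286.33.
Month 3: interest £49.84; balance after payment £3,182.17.
Month 4: interest £48.26; balance after payment £3,076.44.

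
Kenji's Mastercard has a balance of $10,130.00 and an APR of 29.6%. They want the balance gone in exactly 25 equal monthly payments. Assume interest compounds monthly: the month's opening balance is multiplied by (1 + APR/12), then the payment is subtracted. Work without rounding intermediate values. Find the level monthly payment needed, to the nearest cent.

$547.72

Monthly rate r = 29.6%/12 = 2.46667% = 0.0246667.
Level-payment amortization: P = B₀·r / (1 − (1+r)^(−n)) = 10130.00·0.0246667 / (1 − 1.02467^(−25)).
Denominator 1 − (1+r)^(−25) = 0.456205527.
P = 249.873 / 0.456205527 ≈ 547.72.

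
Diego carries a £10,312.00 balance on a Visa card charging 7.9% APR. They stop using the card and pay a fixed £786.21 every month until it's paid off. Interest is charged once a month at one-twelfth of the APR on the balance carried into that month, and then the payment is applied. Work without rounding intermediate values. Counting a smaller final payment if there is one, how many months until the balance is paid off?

Monthly rate r = 7.9%/12 = 0.658333% = 0.00658333.
Recurrence: B ← B·(1+r) − £786.21.
Month 1: interest £67.89; balance after payment £9,593.68.
Month 2: interest £63.16; balance after payment £8,870.63.
Closed form: n = −ln(1 − rB₀/P)/ln(1+r) = −ln(0.91365)/ln(1.00658) ≈ 13.762, so the balance reaches zero during payment 14.

14 payments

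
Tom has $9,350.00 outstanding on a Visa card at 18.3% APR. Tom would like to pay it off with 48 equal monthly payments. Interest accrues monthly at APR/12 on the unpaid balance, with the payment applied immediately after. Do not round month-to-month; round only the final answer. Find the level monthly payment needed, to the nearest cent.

Monthly rate r = 18.3%/12 = 1.525% = 0.01525.
Level-payment amortization: P = B₀·r / (1 − (1+r)^(−n)) = 9350.00·0.01525 / (1 − 1.01525^(−48)).
Denominator 1 − (1+r)^(−48) = 0.516389092.
P = 142.588 / 0.516389092 ≈ 276.12.

$276.12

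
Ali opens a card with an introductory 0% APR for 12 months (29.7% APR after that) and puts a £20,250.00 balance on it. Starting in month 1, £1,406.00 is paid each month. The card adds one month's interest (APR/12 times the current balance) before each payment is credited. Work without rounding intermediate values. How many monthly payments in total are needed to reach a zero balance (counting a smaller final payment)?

Promo months 1–12 at r₀ = 0%/12 = 0; months 13+ at r₁ = 29.7%/12 = 0.02475.
After month 12 (no interest yet): B = £20,250.00 − 12·£1,406.00 = £3,378.00.
Then at r₁ with £1,406.00/mo: n₂ = −ln(1 − r₁·B/P)/ln(1+r₁) ≈ 2.51 → 3 more payments.

15 months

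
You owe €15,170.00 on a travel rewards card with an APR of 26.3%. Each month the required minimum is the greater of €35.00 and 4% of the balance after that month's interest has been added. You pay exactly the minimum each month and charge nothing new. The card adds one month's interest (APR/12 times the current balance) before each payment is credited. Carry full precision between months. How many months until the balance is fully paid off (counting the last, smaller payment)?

Monthly rate r = 26.3%/12 = 2.19167% = 0.0219167.
While 4% of the post-interest balance exceeds €35.00, each month B ← (B·(1+r))·(1 − 0.04), i.e. B shrinks by the factor (1+r)·0.96 = 0.98104.
This holds for months 1–151. Entering month 152 the balance is €842.71; 4% of the post-interest balance is now below €35.00, so the flat €35.00 minimum applies from here.
From month 152 a fixed €35.00 at rate r clears €842.71 in 35 more payments. Total: 151 + 35 = 186 months.

186 months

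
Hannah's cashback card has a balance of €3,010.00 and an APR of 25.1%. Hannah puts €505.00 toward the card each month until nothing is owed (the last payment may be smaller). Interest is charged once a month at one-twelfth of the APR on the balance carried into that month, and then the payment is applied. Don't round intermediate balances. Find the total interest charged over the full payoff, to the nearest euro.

Monthly rate r = 25.1%/12 = 2.09167% = 0.0209167.
Payoff takes n = ⌈−ln(1 − rB₀/P)/ln(1+r)⌉ = ⌈6.432⌉ = 7 payments; the last is €219.64.
Total paid = 6·€505.00 + €219.64 = €3,249.64.
Total interest = total paid − principal = €3,249.64 − €3,010.00 = €239.64.

€240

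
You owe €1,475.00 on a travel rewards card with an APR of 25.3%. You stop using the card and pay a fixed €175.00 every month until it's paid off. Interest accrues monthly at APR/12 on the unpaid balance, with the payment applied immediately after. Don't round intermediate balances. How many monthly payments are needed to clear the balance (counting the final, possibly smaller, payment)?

Monthly rate r = 25.3%/12 = 2.10833% = 0.0210833.
Recurrence: B ← B·(1+r) − €175.00.
Month 1: interest €31.10; balance after payment €1,331.10.
Month 2: interest €28.06; balance after payment €1,184.16.
Closed form: n = −ln(1 − rB₀/P)/ln(1+r) = −ln(0.8223)/ln(1.02108) ≈ 9.377, so the balance reaches zero during payment 10.

10 months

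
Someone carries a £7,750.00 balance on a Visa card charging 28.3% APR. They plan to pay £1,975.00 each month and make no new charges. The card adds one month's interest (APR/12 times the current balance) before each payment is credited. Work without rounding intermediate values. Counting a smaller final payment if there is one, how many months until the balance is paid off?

Monthly rate r = 28.3%/12 = 2.35833% = 0.0235833.
Recurrence: B ← B·(1+r) − £1,975.00.
Month 1: interest £182.77; balance after payment £5,957.77.
Month 2: interest £140.50; balance after payment £4,123.27.
Month 3: interest £97.24; balance after payment £2,245.52.
Month 4: interest £52.96; balance after payment £323.47.
Month 5: interest £7.63; balance after payment £0.00.

5 months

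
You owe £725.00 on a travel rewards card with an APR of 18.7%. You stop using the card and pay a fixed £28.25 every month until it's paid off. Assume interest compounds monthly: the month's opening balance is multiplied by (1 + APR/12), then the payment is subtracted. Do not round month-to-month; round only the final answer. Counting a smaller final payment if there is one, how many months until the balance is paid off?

34 payments

Monthly rate r = 18.7%/12 = 1.55833% = 0.0155833.
Recurrence: B ← B·(1+r) − £28.25.
Month 1: interest £11.30; balance after payment £708.05.
Month 2: interest £11.03; balance after payment £690.83.
Closed form: n = −ln(1 − rB₀/P)/ln(1+r) = −ln(0.60007)/ln(1.01558) ≈ 33.027, so the balance reaches zero during payment 34.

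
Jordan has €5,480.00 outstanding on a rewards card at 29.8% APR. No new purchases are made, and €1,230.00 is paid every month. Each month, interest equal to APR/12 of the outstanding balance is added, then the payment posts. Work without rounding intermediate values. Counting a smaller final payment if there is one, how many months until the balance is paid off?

5 months

Monthly rate r = 29.8%/12 = 2.48333% = 0.0248333.
Recurrence: B ← B·(1+r) − €1,230.00.
Month 1: interest €136.09; balance after payment €4,386.09.
Month 2: interest €108.92; balance after payment €3,265.01.
Month 3: interest €81.08; balance after payment €2,116.09.
Month 4: interest €52.55; balance after payment €938.64.
Month 5: interest €23.31; balance after payment €0.00.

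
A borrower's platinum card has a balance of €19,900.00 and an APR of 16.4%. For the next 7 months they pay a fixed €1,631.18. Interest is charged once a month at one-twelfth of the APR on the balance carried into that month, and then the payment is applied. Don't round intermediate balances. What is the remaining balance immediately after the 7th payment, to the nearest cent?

Monthly rate r = 16.4%/12 = 1.36667% = 0.0136667.
Each month: B ← B·(1+r) − €1,631.18.
Month 1: interest €271.97; balance after payment €18,540.79.
Month 2: interest €253.39; balance after payment €17,163.00.
Month 3: interest €234.56; balance after payment €15,766.38.
Month 4: interest €215.47; balance after payment €14,350.67.
Month 5: interest €196.13; balance after payment €12,915.62.
Month 6: interest €176.51; balance after payment €11,460.95.
Month 7: interest €156.63; balance after payment €9,986.40.

€9,986.40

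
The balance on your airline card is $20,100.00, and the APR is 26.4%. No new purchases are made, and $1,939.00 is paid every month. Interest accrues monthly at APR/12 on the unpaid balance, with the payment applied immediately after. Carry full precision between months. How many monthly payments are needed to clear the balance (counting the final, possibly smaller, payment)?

Monthly rate r = 26.4%/12 = 2.2% = 0.022.
Recurrence: B ← B·(1+r) − $1,939.00.
Month 1: interest $442.20; balance after payment $18,603.20.
Month 2: interest $409.27; balance after payment $17,073.47.
Closed form: n = −ln(1 − rB₀/P)/ln(1+r) = −ln(0.77194)/ln(1.022) ≈ 11.895, so the balance reaches zero during payment 12.

12 payments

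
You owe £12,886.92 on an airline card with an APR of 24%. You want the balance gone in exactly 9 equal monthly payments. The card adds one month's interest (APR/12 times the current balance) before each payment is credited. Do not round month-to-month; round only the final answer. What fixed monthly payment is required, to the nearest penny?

Monthly rate r = 24%/12 = 2% = 0.02.
Level-payment amortization: P = B₀·r / (1 − (1+r)^(−n)) = 12886.92·0.02 / (1 − 1.02^(−9)).
Denominator 1 − (1+r)^(−9) = 0.163244734.
P = 257.738 / 0.163244734 ≈ 1578.85.

£1,578.85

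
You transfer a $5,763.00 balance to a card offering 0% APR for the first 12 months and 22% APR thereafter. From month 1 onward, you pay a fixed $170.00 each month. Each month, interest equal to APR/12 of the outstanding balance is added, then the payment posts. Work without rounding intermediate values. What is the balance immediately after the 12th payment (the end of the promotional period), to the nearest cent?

$3,723.00

Promo months 1–12 at r₀ = 0%/12 = 0; months 13+ at r₁ = 22%/12 = 0.0183333.
After month 12 (no interest yet): B = $5,763.00 − 12·$170.00 = $3,723.00.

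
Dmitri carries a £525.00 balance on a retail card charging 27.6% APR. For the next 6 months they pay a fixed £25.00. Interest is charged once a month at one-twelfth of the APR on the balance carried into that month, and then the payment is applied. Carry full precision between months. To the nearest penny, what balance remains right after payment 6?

Monthly rate r = 27.6%/12 = 2.3% = 0.023.
Each month: B ← B·(1+r) − £25.00.
Month 1: interest £12.07; balance after payment £512.08.
Month 2: interest £11.78; balance after payment £498.85.
Month 3: interest £11.47; balance after payment £485.33.
Month 4: interest £11.16; balance after payment £471.49.
Month 5: interest £10.84; balance after payment £457.33.
Month 6: interest £10.52; balance after payment £442.85.

£442.85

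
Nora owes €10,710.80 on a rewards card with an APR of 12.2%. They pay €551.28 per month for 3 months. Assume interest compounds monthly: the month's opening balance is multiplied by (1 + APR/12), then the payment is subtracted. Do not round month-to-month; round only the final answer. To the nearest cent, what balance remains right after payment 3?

Monthly rate r = 12.2%/12 = 1.01667% = 0.0101667.
Each month: B ← B·(1+r) − €551.28.
Month 1: interest €108.89; balance after payment €10,268.41.
Month 2: interest €104.40; balance after payment €9,821.53.
Month 3: interest €99.85; balance after payment €9,370.10.

€9,370.10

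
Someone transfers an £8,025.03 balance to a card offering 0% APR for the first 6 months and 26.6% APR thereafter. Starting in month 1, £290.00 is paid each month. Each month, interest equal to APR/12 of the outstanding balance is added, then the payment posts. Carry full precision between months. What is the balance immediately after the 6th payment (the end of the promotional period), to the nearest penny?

Promo months 1–6 at r₀ = 0%/12 = 0; months 7+ at r₁ = 26.6%/12 = 0.0221667.
After month 6 (no interest yet): B = £8,025.03 − 6·£290.00 = £6,285.03.

£6,285.03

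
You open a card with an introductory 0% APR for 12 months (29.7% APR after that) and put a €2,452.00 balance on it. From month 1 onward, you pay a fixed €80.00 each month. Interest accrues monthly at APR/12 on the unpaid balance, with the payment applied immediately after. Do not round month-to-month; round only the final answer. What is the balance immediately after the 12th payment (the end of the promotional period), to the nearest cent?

Promo months 1–12 at r₀ = 0%/12 = 0; months 13+ at r₁ = 29.7%/12 = 0.02475.
After month 12 (no interest yet): B = €2,452.00 − 12·€80.00 = €1,492.00.

€1,492.00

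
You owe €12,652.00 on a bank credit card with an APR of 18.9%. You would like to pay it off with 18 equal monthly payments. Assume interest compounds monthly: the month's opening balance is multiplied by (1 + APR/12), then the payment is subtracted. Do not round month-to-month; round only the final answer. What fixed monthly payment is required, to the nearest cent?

Monthly rate r = 18.9%/12 = 1.575% = 0.01575.
Level-payment amortization: P = B₀·r / (1 − (1+r)^(−n)) = 12652.00·0.01575 / (1 − 1.01575^(−18)).
Denominator 1 − (1+r)^(−18) = 0.245191048.
P = 199.269 / 0.245191048 ≈ 812.71.

€812.71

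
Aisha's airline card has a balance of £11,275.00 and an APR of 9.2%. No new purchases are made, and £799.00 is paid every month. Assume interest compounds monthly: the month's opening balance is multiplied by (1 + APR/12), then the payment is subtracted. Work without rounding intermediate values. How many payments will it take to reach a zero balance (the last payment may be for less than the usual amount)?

15 payments

Monthly rate r = 9.2%/12 = 0.766667% = 0.00766667.
Recurrence: B ← B·(1+r) − £799.00.
Month 1: interest £86.44; balance after payment £10,562.44.
Month 2: interest £80.98; balance after payment £9,844.42.
Closed form: n = −ln(1 − rB₀/P)/ln(1+r) = −ln(0.89181)/ln(1.00767) ≈ 14.992, so the balance reaches zero during payment 15.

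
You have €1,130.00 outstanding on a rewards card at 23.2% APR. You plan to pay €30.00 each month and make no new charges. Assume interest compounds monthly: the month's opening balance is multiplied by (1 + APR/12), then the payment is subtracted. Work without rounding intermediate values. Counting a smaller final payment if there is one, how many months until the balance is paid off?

69 months

Monthly rate r = 23.2%/12 = 1.93333% = 0.0193333.
Recurrence: B ← B·(1+r) − €30.00.
Month 1: interest €21.85; balance after payment €1,121.85.
Month 2: interest €21.69; balance after payment €1,113.54.
Closed form: n = −ln(1 − rB₀/P)/ln(1+r) = −ln(0.27178)/ln(1.01933) ≈ 68.034, so the balance reaches zero during payment 69.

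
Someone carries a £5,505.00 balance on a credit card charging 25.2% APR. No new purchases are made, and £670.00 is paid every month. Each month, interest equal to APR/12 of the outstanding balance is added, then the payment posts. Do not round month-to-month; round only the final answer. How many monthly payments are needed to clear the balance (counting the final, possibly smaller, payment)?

10 payments

Monthly rate r = 25.2%/12 = 2.1% = 0.021.
Recurrence: B ← B·(1+r) − £670.00.
Month 1: interest £115.60; balance after payment £4,950.60.
Month 2: interest £103.96; balance after payment £4,384.57.
Closed form: n = −ln(1 − rB₀/P)/ln(1+r) = −ln(0.82746)/ln(1.021) ≈ 9.113, so the balance reaches zero during payment 10.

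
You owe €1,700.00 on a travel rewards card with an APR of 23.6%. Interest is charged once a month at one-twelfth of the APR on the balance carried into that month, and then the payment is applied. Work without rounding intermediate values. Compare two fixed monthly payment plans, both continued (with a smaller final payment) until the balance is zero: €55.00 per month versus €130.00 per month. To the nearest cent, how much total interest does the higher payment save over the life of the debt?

Monthly rate r = 23.6%/12 = 1.96667% = 0.0196667.
At €55.00/mo: n = ⌈−ln(1 − rB₀/P)/ln(1+r)⌉ = 49 payments (last €3.84); total interest = total paid − €1,700.00 = €943.84.
At €130.00/mo: 16 payments (last €34.72); total interest €284.72.
Interest saved = €943.84 − €284.72 = €659.12.

€659.12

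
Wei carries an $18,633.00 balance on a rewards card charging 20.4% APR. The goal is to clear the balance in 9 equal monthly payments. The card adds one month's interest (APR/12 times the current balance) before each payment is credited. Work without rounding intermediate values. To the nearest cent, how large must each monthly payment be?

$2,250.27

Monthly rate r = 20.4%/12 = 1.7% = 0.017.
Level-payment amortization: P = B₀·r / (1 − (1+r)^(−n)) = 18633.00·0.017 / (1 − 1.017^(−9)).
Denominator 1 − (1+r)^(−9) = 0.14076606.
P = 316.761 / 0.14076606 ≈ 2250.27.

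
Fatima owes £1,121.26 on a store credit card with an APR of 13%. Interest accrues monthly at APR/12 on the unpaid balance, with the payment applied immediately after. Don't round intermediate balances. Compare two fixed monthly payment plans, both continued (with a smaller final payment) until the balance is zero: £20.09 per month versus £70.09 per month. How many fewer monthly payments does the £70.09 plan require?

Monthly rate r = 13%/12 = 1.08333% = 0.0108333.
At £20.09/mo: n = ⌈−ln(1 − rB₀/P)/ln(1+r)⌉ = 87 payments (last £2.38); total interest = total paid − £1,121.26 = £608.86.
At £70.09/mo: 18 payments (last £46.55); total interest £116.82.
Payments saved = 87 − 18 = 69.

69 fewer payments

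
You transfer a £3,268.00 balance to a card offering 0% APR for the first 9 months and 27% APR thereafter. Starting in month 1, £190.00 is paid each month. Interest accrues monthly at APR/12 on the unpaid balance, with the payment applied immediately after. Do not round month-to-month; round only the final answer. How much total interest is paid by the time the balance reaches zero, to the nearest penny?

Promo months 1–9 at r₀ = 0%/12 = 0; months 10+ at r₁ = 27%/12 = 0.0225.
After month 9 (no interest yet): B = £3,268.00 − 9·£190.00 = £1,558.00.
Then at r₁ with £190.00/mo: n₂ = −ln(1 − r₁·B/P)/ln(1+r₁) ≈ 9.17 → 10 more payments.
Total paid = 18·£190.00 + £31.87 = £3,451.87; interest = £3,451.87 − £3,268.00 = £183.87.

£183.87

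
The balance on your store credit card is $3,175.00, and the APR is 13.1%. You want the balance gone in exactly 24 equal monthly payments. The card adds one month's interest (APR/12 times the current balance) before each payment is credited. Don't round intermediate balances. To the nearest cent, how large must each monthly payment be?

Monthly rate r = 13.1%/12 = 1.09167% = 0.0109167.
Level-payment amortization: P = B₀·r / (1 − (1+r)^(−n)) = 3175.00·0.0109167 / (1 − 1.01092^(−24)).
Denominator 1 − (1+r)^(−24) = 0.229395679.
P = 34.6604 / 0.229395679 ≈ 151.09.

$151.09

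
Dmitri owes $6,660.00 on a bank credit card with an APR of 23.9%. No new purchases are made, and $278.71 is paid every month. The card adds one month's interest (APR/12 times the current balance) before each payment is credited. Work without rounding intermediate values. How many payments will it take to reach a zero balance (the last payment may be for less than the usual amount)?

Monthly rate r = 23.9%/12 = 1.99167% = 0.0199167.
Recurrence: B ← B·(1+r) − $278.71.
Month 1: interest $132.64; balance after payment $6,513.94.
Month 2: interest $129.74; balance after payment $6,364.96.
Closed form: n = −ln(1 − rB₀/P)/ln(1+r) = −ln(0.52408)/ln(1.01992) ≈ 32.763, so the balance reaches zero during payment 33.

33 payments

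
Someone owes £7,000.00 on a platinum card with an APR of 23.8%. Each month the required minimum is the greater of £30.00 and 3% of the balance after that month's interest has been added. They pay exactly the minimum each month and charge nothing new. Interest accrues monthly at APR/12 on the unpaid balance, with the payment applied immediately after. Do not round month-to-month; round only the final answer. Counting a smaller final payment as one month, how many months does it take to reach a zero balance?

235 months

Monthly rate r = 23.8%/12 = 1.98333% = 0.0198333.
While 3% of the post-interest balance exceeds £30.00, each month B ← (B·(1+r))·(1 − 0.03), i.e. B shrinks by the factor (1+r)·0.97 = 0.98924.
This holds for months 1–182. Entering month 183 the balance is £976.94; 3% of the post-interest balance is now below £30.00, so the flat £30.00 minimum applies from here.
From month 183 a fixed £30.00 at rate r clears £976.94 in 53 more payments. Total: 182 + 53 = 235 months.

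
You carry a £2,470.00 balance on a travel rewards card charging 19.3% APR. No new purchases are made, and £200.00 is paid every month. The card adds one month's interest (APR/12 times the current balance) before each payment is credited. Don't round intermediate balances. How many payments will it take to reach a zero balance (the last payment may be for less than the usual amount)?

14 payments

Monthly rate r = 19.3%/12 = 1.60833% = 0.0160833.
Recurrence: B ← B·(1+r) − £200.00.
Month 1: interest £39.73; balance after payment £2,309.73.
Month 2: interest £37.15; balance after payment £2,146.87.
Closed form: n = −ln(1 − rB₀/P)/ln(1+r) = −ln(0.80137)/ln(1.01608) ≈ 13.878, so the balance reaches zero during payment 14.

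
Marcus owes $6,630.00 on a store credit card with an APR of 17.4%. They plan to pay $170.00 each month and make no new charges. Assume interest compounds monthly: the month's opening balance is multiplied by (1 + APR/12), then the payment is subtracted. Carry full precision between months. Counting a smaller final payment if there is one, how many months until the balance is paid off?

58 months

Monthly rate r = 17.4%/12 = 1.45% = 0.0145.
Recurrence: B ← B·(1+r) − $170.00.
Month 1: interest $96.13; balance after payment $6,556.14.
Month 2: interest $95.06; balance after payment $6,481.20.
Closed form: n = −ln(1 − rB₀/P)/ln(1+r) = −ln(0.4345)/ln(1.0145) ≈ 57.903, so the balance reaches zero during payment 58.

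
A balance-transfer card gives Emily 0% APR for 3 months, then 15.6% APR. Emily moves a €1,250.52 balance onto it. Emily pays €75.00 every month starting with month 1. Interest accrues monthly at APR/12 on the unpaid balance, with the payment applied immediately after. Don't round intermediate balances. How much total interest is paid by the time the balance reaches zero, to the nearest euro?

€111

Promo months 1–3 at r₀ = 0%/12 = 0; months 4+ at r₁ = 15.6%/12 = 0.013.
After month 3 (no interest yet): B = €1,250.52 − 3·€75.00 = €1,025.52.
Then at r₁ with €75.00/mo: n₂ = −ln(1 − r₁·B/P)/ln(1+r₁) ≈ 15.15 → 16 more payments.
Total paid = 18·€75.00 + €11.53 = €1,361.53; interest = €1,361.53 − €1,250.52 = €111.01.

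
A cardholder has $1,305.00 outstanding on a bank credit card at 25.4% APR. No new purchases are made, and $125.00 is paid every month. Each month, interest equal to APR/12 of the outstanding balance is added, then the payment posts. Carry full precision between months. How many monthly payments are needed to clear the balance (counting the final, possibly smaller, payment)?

Monthly rate r = 25.4%/12 = 2.11667% = 0.0211667.
Recurrence: B ← B·(1+r) − $125.00.
Month 1: interest $27.62; balance after payment $1,207.62.
Month 2: interest $25.56; balance after payment $1,108.18.
Closed form: n = −ln(1 − rB₀/P)/ln(1+r) = −ln(0.77902)/ln(1.02117) ≈ 11.922, so the balance reaches zero during payment 12.

12 months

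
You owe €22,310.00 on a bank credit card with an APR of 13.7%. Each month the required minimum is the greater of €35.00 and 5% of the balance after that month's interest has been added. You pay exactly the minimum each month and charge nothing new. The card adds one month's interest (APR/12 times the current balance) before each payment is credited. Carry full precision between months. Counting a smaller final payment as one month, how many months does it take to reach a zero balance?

110 months

Monthly rate r = 13.7%/12 = 1.14167% = 0.0114167.
While 5% of the post-interest balance exceeds €35.00, each month B ← (B·(1+r))·(1 − 0.05), i.e. B shrinks by the factor (1+r)·0.95 = 0.96085.
This holds for months 1–87. Entering month 88 the balance is €690.83; 5% of the post-interest balance is now below €35.00, so the flat €35.00 minimum applies from here.
From month 88 a fixed €35.00 at rate r clears €690.83 in 23 more payments. Total: 87 + 23 = 110 months.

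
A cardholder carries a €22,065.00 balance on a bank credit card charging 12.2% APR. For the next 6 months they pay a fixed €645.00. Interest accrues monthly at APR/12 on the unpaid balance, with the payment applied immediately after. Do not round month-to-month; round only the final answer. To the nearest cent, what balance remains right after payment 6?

Monthly rate r = 12.2%/12 = 1.01667% = 0.0101667.
Each month: B ← B·(1+r) − €645.00.
Month 1: interest €224.33; balance after payment €21,644.33.
Month 2: interest €220.05; balance after payment €21,219.38.
Month 3: interest €215.73; balance after payment €20,790.11.
Month 4: interest €211.37; balance after payment €20,356.47.
Month 5: interest €206.96; balance after payment €19,918.43.
Month 6: interest €202.50; balance after payment €19,475.94.

€19,475.94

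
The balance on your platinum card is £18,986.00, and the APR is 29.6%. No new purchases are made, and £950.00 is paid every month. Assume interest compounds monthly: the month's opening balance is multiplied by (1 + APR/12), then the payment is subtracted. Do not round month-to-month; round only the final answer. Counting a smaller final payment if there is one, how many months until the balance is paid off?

28 payments

Monthly rate r = 29.6%/12 = 2.46667% = 0.0246667.
Recurrence: B ← B·(1+r) − £950.00.
Month 1: interest £468.32; balance after payment £18,504.32.
Month 2: interest £456.44; balance after payment £18,010.76.
Closed form: n = −ln(1 − rB₀/P)/ln(1+r) = −ln(0.50703)/ln(1.02467) ≈ 27.873, so the balance reaches zero during payment 28.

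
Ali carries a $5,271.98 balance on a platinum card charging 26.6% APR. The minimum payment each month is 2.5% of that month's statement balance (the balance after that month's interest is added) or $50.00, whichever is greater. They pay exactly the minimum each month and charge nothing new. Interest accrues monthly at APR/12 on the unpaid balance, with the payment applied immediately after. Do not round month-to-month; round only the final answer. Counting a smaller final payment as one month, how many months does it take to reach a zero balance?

385 months

Monthly rate r = 26.6%/12 = 2.21667% = 0.0221667.
While 2.5% of the post-interest balance exceeds $50.00, each month B ← (B·(1+r))·(1 − 0.025), i.e. B shrinks by the factor (1+r)·0.975 = 0.99661.
This holds for months 1–293. Entering month 294 the balance is $1,950.69; 2.5% of the post-interest balance is now below $50.00, so the flat $50.00 minimum applies from here.
From month 294 a fixed $50.00 at rate r clears $1,950.69 in 92 more payments. Total: 293 + 92 = 385 months.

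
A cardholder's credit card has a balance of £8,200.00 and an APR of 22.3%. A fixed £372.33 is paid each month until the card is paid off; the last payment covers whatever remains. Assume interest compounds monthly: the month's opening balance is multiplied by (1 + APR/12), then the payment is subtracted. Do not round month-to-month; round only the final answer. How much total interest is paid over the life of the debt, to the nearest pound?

£2,445

Monthly rate r = 22.3%/12 = 1.85833% = 0.0185833.
Payoff takes n = ⌈−ln(1 − rB₀/P)/ln(1+r)⌉ = ⌈28.589⌉ = 29 payments; the last is £219.98.
Total paid = 28·£372.33 + £219.98 = £10,645.22.
Total interest = total paid − principal = £10,645.22 − £8,200.00 = £2,445.22.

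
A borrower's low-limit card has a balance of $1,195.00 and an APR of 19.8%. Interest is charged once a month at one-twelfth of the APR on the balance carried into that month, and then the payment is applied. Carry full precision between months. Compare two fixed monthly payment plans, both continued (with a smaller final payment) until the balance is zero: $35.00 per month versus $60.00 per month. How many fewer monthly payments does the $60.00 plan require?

26 fewer payments

Monthly rate r = 19.8%/12 = 1.65% = 0.0165.
At $35.00/mo: n = ⌈−ln(1 − rB₀/P)/ln(1+r)⌉ = 51 payments (last $22.25); total interest = total paid − $1,195.00 = $577.25.
At $60.00/mo: 25 payments (last $20.86); total interest $265.86.
Payments saved = 51 − 25 = 26.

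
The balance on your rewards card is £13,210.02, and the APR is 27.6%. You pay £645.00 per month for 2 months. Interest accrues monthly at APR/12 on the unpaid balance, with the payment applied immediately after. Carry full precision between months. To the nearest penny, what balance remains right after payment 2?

£12,519.83

Monthly rate r = 27.6%/12 = 2.3% = 0.023.
Each month: B ← B·(1+r) − £645.00.
Month 1: interest £303.83; balance after payment £12,868.85.
Month 2: interest £295.98; balance after payment £12,519.83.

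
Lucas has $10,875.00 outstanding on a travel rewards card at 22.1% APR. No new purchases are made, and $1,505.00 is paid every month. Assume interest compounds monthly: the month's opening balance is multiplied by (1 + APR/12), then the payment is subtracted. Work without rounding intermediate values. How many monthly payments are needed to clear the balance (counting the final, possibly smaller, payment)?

8 months

Monthly rate r = 22.1%/12 = 1.84167% = 0.0184167.
Recurrence: B ← B·(1+r) − $1,505.00.
Month 1: interest $200.28; balance after payment $9,570.28.
Month 2: interest $176.25; balance after payment $8,241.53.
Closed form: n = −ln(1 − rB₀/P)/ln(1+r) = −ln(0.86692)/ln(1.01842) ≈ 7.825, so the balance reaches zero during payment 8.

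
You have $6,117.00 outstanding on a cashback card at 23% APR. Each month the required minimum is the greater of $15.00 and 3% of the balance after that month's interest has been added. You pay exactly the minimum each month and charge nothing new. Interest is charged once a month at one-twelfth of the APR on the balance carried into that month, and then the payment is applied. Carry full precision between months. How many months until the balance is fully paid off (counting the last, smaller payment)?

272 months

Monthly rate r = 23%/12 = 1.91667% = 0.0191667.
While 3% of the post-interest balance exceeds $15.00, each month B ← (B·(1+r))·(1 − 0.03), i.e. B shrinks by the factor (1+r)·0.97 = 0.98859.
This holds for months 1–220. Entering month 221 the balance is $490.08; 3% of the post-interest balance is now below $15.00, so the flat $15.00 minimum applies from here.
From month 221 a fixed $15.00 at rate r clears $490.08 in 52 more payments. Total: 220 + 52 = 272 months.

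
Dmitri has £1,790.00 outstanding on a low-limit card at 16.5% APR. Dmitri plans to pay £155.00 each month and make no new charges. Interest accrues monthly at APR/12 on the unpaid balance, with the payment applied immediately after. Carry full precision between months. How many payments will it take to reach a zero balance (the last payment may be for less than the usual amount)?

13 payments

Monthly rate r = 16.5%/12 = 1.375% = 0.01375.
Recurrence: B ← B·(1+r) − £155.00.
Month 1: interest £24.61; balance after payment £1,659.61.
Month 2: interest £22.82; balance after payment £1,527.43.
Closed form: n = −ln(1 − rB₀/P)/ln(1+r) = −ln(0.84121)/ln(1.01375) ≈ 12.662, so the balance reaches zero during payment 13.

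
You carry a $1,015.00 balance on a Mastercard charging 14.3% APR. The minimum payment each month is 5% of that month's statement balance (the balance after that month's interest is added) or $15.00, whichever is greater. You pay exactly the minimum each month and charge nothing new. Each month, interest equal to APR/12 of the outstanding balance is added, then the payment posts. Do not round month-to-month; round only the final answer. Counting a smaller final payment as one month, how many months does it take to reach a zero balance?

Monthly rate r = 14.3%/12 = 1.19167% = 0.0119167.
While 5% of the post-interest balance exceeds $15.00, each month B ← (B·(1+r))·(1 − 0.05), i.e. B shrinks by the factor (1+r)·0.95 = 0.96132.
This holds for months 1–32. Entering month 33 the balance is $287.25; 5% of the post-interest balance is now below $15.00, so the flat $15.00 minimum applies from here.
From month 33 a fixed $15.00 at rate r clears $287.25 in 22 more payments. Total: 32 + 22 = 54 months.

54 months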